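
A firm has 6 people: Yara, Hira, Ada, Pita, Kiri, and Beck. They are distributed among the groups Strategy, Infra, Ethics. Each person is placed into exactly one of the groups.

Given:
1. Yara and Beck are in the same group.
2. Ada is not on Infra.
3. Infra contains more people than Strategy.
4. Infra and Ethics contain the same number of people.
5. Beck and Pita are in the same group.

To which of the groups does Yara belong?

Yara: Infra

From (2): Ada ∉ Infra.
Suppose Yara ∈ Strategy: no assignment then satisfies all the clues, so Yara ∉ Strategy.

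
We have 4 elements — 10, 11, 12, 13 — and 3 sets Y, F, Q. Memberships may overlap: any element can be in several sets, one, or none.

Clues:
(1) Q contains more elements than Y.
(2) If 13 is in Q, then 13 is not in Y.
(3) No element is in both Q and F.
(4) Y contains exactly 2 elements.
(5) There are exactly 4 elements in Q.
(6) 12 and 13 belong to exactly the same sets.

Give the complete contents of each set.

(5): only 4 candidates remain for Q, so all are in.
(2): 13 ∉ Y.
(3) (disjoint): 10 ∉ F.
(3) (disjoint): 11 ∉ F.
(3) (disjoint): 12 ∉ F.
(3) (disjoint): 13 ∉ F.
(6): 12 matches 13: 12 ∉ Y.
(4): only 2 candidates remain for Y, so all are in.

Y = {10, 11}; F = {}; Q = {10, 11, 12, 13}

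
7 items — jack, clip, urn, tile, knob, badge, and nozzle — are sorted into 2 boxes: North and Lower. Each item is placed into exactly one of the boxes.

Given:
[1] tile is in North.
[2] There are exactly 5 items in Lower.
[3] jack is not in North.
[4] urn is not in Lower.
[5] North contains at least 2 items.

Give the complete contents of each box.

From (1): tile ∈ North.
From (3): jack ∉ North.
From (4): urn ∉ Lower.
(2): only 5 candidates remain for Lower, so all are in.
(5): only 2 candidates remain for North, so all are in.

North = {tile, urn}; Lower = {badge, clip, jack, knob, nozzle}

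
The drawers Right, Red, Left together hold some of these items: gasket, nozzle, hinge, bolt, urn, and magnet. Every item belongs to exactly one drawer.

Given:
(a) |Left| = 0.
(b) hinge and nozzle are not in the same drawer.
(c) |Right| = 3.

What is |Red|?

3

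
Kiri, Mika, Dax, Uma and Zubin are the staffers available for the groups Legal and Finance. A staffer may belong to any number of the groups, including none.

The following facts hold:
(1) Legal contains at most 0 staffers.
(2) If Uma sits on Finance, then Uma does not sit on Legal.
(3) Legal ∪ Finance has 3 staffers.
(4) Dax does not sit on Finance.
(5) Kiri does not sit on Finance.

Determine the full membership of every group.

Legal = {}; Finance = {Mika, Uma, Zubin}

From (4): Dax ∉ Finance.
From (5): Kiri ∉ Finance.
(1): Legal already has 0, so the rest are out.
Suppose Mika ∉ Finance: no assignment then satisfies all the clues, so Mika ∈ Finance.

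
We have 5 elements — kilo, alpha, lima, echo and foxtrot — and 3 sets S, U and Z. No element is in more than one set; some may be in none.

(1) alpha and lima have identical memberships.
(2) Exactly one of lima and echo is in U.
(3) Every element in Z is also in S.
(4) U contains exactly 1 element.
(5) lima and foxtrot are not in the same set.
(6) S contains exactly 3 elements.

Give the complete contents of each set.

S = {alpha, kilo, lima}; U = {echo}; Z = {}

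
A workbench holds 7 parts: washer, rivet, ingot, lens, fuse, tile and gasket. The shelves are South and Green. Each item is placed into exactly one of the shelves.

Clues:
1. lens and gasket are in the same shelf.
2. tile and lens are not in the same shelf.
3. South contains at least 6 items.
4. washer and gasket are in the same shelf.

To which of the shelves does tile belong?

tile: Green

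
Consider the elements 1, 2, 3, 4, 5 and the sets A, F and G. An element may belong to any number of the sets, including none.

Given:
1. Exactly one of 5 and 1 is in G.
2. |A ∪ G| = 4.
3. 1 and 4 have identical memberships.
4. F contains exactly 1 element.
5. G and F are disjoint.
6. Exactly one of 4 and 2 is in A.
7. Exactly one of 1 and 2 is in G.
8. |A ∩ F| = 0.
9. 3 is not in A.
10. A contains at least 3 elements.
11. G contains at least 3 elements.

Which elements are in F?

F = {2}

From (9): 3 ∉ A.
Suppose 1 ∈ F: no assignment then satisfies all the clues, so 1 ∉ F.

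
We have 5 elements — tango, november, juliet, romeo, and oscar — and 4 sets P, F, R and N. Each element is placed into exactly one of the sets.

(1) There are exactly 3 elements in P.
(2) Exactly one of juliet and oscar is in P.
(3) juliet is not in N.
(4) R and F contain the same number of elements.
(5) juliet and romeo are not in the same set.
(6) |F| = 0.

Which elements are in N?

From (3): juliet ∉ N.
(6): F already has 0, so the rest are out.
Suppose tango ∈ N: no assignment then satisfies all the clues, so tango ∉ N.

N = {oscar, romeo}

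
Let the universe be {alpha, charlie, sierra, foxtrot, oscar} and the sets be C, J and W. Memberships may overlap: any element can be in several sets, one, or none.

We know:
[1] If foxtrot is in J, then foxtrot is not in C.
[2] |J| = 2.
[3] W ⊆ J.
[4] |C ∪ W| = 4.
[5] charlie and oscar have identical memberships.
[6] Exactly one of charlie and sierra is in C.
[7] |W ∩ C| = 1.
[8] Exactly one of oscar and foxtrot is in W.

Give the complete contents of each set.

C = {alpha, charlie, oscar}; J = {alpha, foxtrot}; W = {alpha, foxtrot}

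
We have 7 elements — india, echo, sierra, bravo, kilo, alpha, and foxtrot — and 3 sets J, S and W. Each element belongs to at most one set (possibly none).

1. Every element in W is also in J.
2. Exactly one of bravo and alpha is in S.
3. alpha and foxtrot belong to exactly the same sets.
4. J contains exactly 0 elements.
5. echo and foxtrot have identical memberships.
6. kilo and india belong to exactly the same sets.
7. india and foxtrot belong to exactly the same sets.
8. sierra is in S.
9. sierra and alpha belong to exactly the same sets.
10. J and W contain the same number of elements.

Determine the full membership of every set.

From (8): sierra ∈ S.
(4): J already has 0, so the rest are out.
(9): alpha matches sierra: alpha ∈ S.
(1) contrapositive: india ∉ W.
(1) contrapositive: echo ∉ W.
(1) contrapositive: bravo ∉ W.
(1) contrapositive: kilo ∉ W.
(1) contrapositive: foxtrot ∉ W.
(2) (exactly one): bravo ∉ S.
(3): foxtrot matches alpha: foxtrot ∈ S.
(5): echo matches foxtrot: echo ∈ S.
(6): kilo matches india: kilo ∈ S.

J = {}; S = {alpha, echo, foxtrot, india, kilo, sierra}; W = {}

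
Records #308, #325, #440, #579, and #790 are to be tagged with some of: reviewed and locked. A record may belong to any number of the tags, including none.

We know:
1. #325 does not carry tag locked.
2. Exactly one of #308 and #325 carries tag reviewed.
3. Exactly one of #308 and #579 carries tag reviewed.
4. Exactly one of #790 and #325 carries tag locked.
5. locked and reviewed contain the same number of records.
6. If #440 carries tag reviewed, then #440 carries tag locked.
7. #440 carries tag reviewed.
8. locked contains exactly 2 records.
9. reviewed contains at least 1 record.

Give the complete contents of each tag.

reviewed = {#308, #440}; locked = {#440, #790}

From (1): #325 ∉ locked.
From (7): #440 ∈ reviewed.
(4) (exactly one): #790 ∈ locked.
(6): #440 ∈ locked.
(8): locked already has 2, so the rest are out.
Suppose #308 ∉ reviewed: no assignment then satisfies all the clues, so #308 ∈ reviewed.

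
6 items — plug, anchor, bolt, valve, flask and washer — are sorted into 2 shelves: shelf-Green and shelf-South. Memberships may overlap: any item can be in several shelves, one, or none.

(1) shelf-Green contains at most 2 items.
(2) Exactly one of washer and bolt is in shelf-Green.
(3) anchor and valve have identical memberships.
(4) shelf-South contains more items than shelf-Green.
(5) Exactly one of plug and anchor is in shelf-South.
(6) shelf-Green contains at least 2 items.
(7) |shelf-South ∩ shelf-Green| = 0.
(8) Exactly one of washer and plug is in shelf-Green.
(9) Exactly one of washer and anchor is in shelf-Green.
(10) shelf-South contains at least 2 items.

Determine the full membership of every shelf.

shelf-Green = {flask, washer}; shelf-South = {anchor, bolt, valve}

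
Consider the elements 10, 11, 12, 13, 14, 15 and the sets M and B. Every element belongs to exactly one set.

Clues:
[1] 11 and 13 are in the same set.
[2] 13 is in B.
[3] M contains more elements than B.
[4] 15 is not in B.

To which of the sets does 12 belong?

From (2): 13 ∈ B.
From (4): 15 ∉ B.
(1): 11 matches 13: 11 ∉ M.
(1): 11 matches 13: 11 ∈ B.
Only one set left: 15 ∈ M.
Suppose 12 ∉ M: no assignment then satisfies all the clues, so 12 ∈ M.

12: M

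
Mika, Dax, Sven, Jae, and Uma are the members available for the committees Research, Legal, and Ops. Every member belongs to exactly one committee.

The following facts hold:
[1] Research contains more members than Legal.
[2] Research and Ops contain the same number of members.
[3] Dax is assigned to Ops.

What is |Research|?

2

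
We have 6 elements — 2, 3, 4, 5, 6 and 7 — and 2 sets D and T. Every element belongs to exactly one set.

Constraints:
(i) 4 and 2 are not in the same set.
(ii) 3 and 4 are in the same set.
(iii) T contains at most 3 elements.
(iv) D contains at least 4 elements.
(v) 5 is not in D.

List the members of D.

D = {3, 4, 6, 7}

From (v): 5 ∉ D.
Only one set left: 5 ∈ T.
Suppose 2 ∈ D: no assignment then satisfies all the clues, so 2 ∉ D.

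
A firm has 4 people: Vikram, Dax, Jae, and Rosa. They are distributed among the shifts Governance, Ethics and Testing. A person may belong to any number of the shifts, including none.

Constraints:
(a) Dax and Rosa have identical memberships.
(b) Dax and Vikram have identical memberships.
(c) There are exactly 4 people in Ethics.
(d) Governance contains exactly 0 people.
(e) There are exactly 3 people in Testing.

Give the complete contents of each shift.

Governance = {}; Ethics = {Dax, Jae, Rosa, Vikram}; Testing = {Dax, Rosa, Vikram}

(c): only 4 candidates remain for Ethics, so all are in.
(d): Governance already has 0, so the rest are out.
Suppose Vikram ∉ Testing: no assignment then satisfies all the clues, so Vikram ∈ Testing.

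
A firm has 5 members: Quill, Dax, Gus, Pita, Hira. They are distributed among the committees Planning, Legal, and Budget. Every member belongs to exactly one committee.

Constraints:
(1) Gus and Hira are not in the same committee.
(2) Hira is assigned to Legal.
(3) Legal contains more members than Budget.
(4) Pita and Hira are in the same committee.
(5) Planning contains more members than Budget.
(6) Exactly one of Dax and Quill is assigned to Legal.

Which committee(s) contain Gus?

Gus: Planning

From (2): Hira ∈ Legal.
(1): Gus ∉ Legal.
(4): Pita matches Hira: Pita ∉ Planning.
(4): Pita matches Hira: Pita ∈ Legal.
Suppose Gus ∉ Planning: no assignment then satisfies all the clues, so Gus ∈ Planning.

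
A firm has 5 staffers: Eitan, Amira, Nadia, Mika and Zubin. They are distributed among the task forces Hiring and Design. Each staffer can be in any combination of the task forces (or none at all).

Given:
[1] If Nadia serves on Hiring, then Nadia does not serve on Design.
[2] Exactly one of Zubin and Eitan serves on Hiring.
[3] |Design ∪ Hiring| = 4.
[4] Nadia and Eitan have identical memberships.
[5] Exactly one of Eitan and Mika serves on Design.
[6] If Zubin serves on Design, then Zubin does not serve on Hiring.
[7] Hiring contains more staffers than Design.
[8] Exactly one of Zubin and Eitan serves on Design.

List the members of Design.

Design = {Mika, Zubin}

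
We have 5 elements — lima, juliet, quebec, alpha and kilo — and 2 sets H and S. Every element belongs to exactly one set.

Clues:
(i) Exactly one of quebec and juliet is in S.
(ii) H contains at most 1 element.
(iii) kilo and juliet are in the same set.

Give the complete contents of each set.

H = {quebec}; S = {alpha, juliet, kilo, lima}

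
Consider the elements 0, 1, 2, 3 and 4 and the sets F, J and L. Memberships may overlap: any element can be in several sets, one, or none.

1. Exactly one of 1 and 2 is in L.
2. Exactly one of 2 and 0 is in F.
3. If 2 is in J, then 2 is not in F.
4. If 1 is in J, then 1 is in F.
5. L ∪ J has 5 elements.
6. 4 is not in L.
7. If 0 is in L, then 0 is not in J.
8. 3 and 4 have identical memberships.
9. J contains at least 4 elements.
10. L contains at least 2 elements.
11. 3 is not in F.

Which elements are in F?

F = {0, 1}

From (6): 4 ∉ L.
From (11): 3 ∉ F.
(8): 4 matches 3: 4 ∉ F.
(8): 3 matches 4: 3 ∉ L.
Suppose 0 ∉ F: no assignment then satisfies all the clues, so 0 ∈ F.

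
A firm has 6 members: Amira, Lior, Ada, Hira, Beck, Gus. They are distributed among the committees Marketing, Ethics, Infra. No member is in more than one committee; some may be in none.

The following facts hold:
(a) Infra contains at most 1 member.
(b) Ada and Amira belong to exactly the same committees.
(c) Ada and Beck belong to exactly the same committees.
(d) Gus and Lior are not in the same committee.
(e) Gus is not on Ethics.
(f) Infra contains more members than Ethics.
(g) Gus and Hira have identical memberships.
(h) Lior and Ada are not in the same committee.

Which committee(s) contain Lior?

Lior: Infra

From (e): Gus ∉ Ethics.
(g): Hira matches Gus: Hira ∉ Ethics.
Suppose Lior ∈ Marketing: no assignment then satisfies all the clues, so Lior ∉ Marketing.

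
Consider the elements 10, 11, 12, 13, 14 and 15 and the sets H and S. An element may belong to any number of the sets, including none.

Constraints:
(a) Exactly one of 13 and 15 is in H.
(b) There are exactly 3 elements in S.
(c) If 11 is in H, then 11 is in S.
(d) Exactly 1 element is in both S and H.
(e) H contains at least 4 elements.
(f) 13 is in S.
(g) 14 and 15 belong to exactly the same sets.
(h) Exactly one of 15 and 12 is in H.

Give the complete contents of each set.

From (f): 13 ∈ S.
Suppose 10 ∉ H: no assignment then satisfies all the clues, so 10 ∈ H.

H = {10, 11, 14, 15}; S = {11, 12, 13}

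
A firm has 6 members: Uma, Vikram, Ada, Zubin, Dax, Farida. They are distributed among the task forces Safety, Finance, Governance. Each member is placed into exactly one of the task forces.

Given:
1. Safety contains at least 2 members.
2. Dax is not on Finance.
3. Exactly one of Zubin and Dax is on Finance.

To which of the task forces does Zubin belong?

From (2): Dax ∉ Finance.
(3) (exactly one): Zubin ∈ Finance.

Zubin: Finance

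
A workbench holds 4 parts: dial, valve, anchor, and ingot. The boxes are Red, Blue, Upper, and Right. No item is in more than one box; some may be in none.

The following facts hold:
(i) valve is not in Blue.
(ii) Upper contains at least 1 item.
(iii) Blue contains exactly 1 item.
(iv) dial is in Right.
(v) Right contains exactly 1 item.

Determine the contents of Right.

Right = {dial}

From (i): valve ∉ Blue.
From (iv): dial ∈ Right.
(v): Right already has 1, so the rest are out.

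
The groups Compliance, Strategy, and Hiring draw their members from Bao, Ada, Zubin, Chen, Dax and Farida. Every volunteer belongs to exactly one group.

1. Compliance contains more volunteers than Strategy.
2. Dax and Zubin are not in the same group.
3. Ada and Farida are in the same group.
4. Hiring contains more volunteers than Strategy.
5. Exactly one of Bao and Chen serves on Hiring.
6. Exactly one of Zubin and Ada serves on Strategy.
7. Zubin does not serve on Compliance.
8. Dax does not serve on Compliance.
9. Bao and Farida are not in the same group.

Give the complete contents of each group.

From (7): Zubin ∉ Compliance.
From (8): Dax ∉ Compliance.
Suppose Bao ∈ Compliance: no assignment then satisfies all the clues, so Bao ∉ Compliance.

Compliance = {Ada, Chen, Farida}; Strategy = {Zubin}; Hiring = {Bao, Dax}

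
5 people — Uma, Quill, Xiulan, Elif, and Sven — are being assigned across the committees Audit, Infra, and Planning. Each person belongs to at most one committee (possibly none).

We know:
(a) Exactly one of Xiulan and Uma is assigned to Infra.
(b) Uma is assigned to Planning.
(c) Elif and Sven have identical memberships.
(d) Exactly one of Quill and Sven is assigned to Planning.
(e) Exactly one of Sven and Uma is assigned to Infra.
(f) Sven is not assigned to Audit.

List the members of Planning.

From (b): Uma ∈ Planning.
From (f): Sven ∉ Audit.
(a) (exactly one): Xiulan ∈ Infra.
(c): Elif matches Sven: Elif ∉ Audit.
(e) (exactly one): Sven ∈ Infra.
(c): Elif matches Sven: Elif ∈ Infra.
(d) (exactly one): Quill ∈ Planning.

Planning = {Quill, Uma}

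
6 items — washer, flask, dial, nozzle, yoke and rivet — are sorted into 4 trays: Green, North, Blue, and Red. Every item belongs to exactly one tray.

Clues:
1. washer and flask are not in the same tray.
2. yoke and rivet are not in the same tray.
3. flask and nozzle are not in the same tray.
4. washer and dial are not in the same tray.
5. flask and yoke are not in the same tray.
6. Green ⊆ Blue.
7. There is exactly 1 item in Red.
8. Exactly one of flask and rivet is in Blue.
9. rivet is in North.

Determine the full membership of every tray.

Green = {}; North = {nozzle, rivet, washer}; Blue = {dial, flask}; Red = {yoke}

From (9): rivet ∈ North.
(2): yoke ∉ North.
(8) (exactly one): flask ∈ Blue.
(1): washer ∉ Blue.
(3): nozzle ∉ Blue.
(5): yoke ∉ Blue.
(6) contrapositive: washer ∉ Green.
(6) contrapositive: nozzle ∉ Green.
(6) contrapositive: yoke ∉ Green.
Only one tray left: yoke ∈ Red.
(7): Red already has 1, so the rest are out.
Suppose dial ∈ Green: no assignment then satisfies all the clues, so dial ∉ Green.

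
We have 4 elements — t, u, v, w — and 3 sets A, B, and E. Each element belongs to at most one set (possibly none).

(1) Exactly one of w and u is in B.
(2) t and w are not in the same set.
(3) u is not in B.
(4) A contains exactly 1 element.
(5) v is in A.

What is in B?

B = {w}

From (3): u ∉ B.
From (5): v ∈ A.
(1) (exactly one): w ∈ B.
(2): t ∉ B.
(4): A already has 1, so the rest are out.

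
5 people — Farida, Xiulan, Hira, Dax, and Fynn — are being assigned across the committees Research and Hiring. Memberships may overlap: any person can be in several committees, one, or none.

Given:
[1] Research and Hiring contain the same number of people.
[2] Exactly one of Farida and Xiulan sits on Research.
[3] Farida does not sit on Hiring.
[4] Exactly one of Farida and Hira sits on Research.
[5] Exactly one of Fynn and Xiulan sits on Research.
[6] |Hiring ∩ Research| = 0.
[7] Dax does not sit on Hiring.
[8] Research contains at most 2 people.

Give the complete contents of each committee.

Research = {Farida, Fynn}; Hiring = {Hira, Xiulan}

From (3): Farida ∉ Hiring.
From (7): Dax ∉ Hiring.
Suppose Farida ∉ Research: no assignment then satisfies all the clues, so Farida ∈ Research.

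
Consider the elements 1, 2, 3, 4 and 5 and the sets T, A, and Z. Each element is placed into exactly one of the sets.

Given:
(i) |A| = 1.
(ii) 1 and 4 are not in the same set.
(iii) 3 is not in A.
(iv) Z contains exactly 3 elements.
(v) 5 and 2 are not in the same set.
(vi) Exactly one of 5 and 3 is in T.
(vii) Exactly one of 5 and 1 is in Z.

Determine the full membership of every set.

T = {5}; A = {4}; Z = {1, 2, 3}

From (iii): 3 ∉ A.
Suppose 1 ∈ T: no assignment then satisfies all the clues, so 1 ∉ T.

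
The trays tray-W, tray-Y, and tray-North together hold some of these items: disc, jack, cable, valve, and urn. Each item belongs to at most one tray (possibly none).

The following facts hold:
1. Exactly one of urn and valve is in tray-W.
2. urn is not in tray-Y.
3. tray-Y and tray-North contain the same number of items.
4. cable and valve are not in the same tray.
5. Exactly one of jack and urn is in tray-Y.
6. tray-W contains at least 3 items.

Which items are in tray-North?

tray-North = {valve}

From (2): urn ∉ tray-Y.
(5) (exactly one): jack ∈ tray-Y.
Suppose disc ∈ tray-North: no assignment then satisfies all the clues, so disc ∉ tray-North.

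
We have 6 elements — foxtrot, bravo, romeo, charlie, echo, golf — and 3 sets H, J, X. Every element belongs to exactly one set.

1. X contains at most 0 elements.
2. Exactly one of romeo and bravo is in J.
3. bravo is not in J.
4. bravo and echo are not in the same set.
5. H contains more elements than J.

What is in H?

H = {bravo, charlie, foxtrot, golf}

From (3): bravo ∉ J.
(1): X already has 0, so the rest are out.
(2) (exactly one): romeo ∈ J.
Only one set left: bravo ∈ H.
(4): echo ∉ H.
Only one set left: echo ∈ J.
Suppose foxtrot ∉ H: no assignment then satisfies all the clues, so foxtrot ∈ H.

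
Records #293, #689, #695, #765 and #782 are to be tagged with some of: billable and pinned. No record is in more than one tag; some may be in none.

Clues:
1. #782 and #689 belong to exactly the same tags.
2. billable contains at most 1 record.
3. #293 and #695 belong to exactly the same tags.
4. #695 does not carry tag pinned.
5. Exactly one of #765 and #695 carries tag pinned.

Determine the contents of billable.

billable = {}

From (4): #695 ∉ pinned.
(3): #293 matches #695: #293 ∉ pinned.
(5) (exactly one): #765 ∈ pinned.
Suppose #293 ∈ billable: no assignment then satisfies all the clues, so #293 ∉ billable.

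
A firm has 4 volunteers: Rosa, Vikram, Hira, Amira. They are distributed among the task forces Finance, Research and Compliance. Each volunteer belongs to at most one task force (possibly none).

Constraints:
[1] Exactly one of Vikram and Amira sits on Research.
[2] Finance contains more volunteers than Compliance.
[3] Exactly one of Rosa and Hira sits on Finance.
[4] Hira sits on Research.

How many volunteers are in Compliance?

0

From (4): Hira ∈ Research.
(3) (exactly one): Rosa ∈ Finance.
Suppose Vikram ∈ Compliance: no assignment then satisfies all the clues, so Vikram ∉ Compliance.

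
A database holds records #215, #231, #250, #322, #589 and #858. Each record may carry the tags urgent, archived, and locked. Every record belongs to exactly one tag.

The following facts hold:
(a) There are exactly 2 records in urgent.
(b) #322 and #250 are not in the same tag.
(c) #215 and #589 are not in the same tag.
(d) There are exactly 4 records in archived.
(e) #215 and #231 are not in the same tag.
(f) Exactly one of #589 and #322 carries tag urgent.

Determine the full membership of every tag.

urgent = {#215, #322}; archived = {#231, #250, #589, #858}; locked = {}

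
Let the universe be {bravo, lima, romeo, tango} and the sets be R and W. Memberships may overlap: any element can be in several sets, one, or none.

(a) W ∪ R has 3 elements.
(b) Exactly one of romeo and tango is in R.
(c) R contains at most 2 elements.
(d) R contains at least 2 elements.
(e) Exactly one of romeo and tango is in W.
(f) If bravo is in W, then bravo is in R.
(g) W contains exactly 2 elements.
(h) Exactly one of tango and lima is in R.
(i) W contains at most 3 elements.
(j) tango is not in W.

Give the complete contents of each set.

R = {bravo, tango}; W = {bravo, romeo}

From (j): tango ∉ W.
(e) (exactly one): romeo ∈ W.
Suppose bravo ∉ R: no assignment then satisfies all the clues, so bravo ∈ R.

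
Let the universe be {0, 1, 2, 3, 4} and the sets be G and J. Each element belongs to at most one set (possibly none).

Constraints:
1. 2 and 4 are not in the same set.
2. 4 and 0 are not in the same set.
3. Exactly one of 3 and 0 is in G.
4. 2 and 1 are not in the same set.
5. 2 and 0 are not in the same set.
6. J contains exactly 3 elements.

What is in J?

J = {1, 3, 4}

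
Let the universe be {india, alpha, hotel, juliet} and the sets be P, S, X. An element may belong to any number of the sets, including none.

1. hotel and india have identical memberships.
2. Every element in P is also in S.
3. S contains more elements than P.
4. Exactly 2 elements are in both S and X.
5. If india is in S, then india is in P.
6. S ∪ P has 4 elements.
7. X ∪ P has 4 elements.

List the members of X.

X = {alpha, juliet}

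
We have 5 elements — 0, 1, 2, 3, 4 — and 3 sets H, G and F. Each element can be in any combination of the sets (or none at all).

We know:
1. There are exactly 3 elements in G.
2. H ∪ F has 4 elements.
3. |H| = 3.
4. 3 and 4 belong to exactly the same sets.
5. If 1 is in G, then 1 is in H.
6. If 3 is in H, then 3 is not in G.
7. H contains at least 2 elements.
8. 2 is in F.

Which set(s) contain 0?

0: G

From (8): 2 ∈ F.
Suppose 0 ∈ H: no assignment then satisfies all the clues, so 0 ∉ H.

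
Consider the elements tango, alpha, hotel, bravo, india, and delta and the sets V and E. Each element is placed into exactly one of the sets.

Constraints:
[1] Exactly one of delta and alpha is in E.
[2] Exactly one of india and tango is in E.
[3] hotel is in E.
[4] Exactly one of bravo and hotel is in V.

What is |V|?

3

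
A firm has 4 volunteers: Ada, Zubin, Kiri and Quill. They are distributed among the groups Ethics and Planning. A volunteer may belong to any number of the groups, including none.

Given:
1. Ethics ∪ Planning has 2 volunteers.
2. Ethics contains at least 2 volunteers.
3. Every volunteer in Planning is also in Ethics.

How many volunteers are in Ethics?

2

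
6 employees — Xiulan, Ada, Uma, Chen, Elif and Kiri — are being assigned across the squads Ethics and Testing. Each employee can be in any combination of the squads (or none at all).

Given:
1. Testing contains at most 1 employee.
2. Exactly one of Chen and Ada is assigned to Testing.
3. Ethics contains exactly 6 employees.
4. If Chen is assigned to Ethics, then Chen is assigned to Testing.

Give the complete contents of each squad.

(3): only 6 candidates remain for Ethics, so all are in.
(4): Chen ∈ Testing.
(1): Testing already has 1, so the rest are out.

Ethics = {Ada, Chen, Elif, Kiri, Uma, Xiulan}; Testing = {Chen}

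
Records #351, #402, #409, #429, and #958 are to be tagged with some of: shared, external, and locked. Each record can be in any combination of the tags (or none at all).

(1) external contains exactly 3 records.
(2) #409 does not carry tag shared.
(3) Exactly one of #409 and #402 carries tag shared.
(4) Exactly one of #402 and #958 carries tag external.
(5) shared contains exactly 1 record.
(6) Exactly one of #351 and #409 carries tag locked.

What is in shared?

shared = {#402}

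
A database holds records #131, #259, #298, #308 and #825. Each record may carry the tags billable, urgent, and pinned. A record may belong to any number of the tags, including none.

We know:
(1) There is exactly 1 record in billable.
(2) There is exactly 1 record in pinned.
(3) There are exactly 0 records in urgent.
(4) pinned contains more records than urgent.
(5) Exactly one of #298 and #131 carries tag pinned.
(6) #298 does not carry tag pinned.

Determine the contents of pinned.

From (6): #298 ∉ pinned.
(3): urgent already has 0, so the rest are out.
(5) (exactly one): #131 ∈ pinned.
(2): pinned already has 1, so the rest are out.

pinned = {#131}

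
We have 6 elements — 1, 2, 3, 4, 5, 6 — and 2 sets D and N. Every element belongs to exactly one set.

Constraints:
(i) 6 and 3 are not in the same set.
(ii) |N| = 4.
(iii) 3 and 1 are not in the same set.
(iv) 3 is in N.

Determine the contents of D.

D = {1, 6}

From (iv): 3 ∈ N.
(i): 6 ∉ N.
(iii): 1 ∉ N.
Only one set left: 1 ∈ D.
Only one set left: 6 ∈ D.
(ii): only 4 candidates remain for N, so all are in.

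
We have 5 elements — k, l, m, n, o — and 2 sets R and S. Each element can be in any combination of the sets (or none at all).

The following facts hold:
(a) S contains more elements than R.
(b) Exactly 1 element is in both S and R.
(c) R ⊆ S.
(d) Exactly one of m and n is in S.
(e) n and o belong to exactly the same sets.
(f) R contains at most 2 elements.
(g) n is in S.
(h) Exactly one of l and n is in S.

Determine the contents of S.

S = {k, n, o}

From (g): n ∈ S.
(d) (exactly one): m ∉ S.
(e): o matches n: o ∈ S.
(h) (exactly one): l ∉ S.
(c) contrapositive: l ∉ R.
(c) contrapositive: m ∉ R.
Suppose k ∉ S: no assignment then satisfies all the clues, so k ∈ S.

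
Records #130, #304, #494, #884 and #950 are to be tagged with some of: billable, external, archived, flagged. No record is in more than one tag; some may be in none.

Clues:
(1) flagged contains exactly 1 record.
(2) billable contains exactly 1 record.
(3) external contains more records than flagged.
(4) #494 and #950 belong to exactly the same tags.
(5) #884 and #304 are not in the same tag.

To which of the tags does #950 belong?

#950: external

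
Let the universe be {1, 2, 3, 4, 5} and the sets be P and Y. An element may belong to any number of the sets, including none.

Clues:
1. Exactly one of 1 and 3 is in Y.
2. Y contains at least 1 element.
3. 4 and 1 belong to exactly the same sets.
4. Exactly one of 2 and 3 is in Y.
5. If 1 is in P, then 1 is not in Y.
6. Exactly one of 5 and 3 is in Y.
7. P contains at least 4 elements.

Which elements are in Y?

Y = {3}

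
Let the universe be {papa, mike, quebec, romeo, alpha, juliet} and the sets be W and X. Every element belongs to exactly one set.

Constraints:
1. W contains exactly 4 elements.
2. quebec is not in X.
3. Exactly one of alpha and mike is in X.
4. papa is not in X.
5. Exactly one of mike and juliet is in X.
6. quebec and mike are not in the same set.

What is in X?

From (2): quebec ∉ X.
From (4): papa ∉ X.
Only one set left: papa ∈ W.
Only one set left: quebec ∈ W.
(6): mike ∉ W.
Only one set left: mike ∈ X.
(3) (exactly one): alpha ∉ X.
(5) (exactly one): juliet ∉ X.
Only one set left: alpha ∈ W.
Only one set left: juliet ∈ W.
(1): W already has 4, so the rest are out.
Only one set left: romeo ∈ X.

X = {mike, romeo}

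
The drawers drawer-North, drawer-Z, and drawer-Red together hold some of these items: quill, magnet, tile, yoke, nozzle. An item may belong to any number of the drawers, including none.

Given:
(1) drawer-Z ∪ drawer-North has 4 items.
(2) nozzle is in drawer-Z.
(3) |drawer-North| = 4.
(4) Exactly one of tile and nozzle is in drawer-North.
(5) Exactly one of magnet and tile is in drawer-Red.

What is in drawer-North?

drawer-North = {magnet, nozzle, quill, yoke}

From (2): nozzle ∈ drawer-Z.
Suppose quill ∉ drawer-North: no assignment then satisfies all the clues, so quill ∈ drawer-North.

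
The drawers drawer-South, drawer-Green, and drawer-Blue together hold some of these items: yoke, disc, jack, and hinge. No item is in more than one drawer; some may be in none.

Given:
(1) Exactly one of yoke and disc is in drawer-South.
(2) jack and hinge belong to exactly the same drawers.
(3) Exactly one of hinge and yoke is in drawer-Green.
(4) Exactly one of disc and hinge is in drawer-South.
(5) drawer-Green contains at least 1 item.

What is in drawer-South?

drawer-South = {disc}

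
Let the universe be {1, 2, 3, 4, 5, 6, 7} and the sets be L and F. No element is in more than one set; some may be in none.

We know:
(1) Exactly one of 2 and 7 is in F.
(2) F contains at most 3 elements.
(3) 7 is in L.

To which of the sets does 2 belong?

From (3): 7 ∈ L.
(1) (exactly one): 2 ∈ F.

2: F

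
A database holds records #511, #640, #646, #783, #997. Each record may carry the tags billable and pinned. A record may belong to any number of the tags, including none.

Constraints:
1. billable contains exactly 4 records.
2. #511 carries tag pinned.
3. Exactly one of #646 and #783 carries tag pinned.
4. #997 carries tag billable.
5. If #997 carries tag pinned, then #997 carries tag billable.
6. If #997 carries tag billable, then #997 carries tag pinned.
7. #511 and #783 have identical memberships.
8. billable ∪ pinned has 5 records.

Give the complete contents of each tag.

billable = {#511, #646, #783, #997}; pinned = {#511, #640, #783, #997}

From (2): #511 ∈ pinned.
From (4): #997 ∈ billable.
(6): #997 ∈ pinned.
(7): #783 matches #511: #783 ∈ pinned.
(3) (exactly one): #646 ∉ pinned.
Suppose #511 ∉ billable: no assignment then satisfies all the clues, so #511 ∈ billable.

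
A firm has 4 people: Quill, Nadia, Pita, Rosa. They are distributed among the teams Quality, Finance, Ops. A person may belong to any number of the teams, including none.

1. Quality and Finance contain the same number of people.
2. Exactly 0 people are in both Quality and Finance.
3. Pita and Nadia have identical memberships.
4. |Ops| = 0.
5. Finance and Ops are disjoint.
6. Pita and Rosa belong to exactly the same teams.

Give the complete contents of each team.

Quality = {}; Finance = {}; Ops = {}

(4): Ops already has 0, so the rest are out.
Suppose Quill ∈ Quality: no assignment then satisfies all the clues, so Quill ∉ Quality.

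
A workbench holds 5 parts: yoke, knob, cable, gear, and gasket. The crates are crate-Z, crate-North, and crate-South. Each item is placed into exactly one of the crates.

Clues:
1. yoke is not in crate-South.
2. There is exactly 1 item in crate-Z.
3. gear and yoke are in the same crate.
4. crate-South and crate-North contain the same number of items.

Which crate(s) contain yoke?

yoke: crate-North

From (1): yoke ∉ crate-South.
(3): gear matches yoke: gear ∉ crate-South.
Suppose yoke ∈ crate-Z: no assignment then satisfies all the clues, so yoke ∉ crate-Z.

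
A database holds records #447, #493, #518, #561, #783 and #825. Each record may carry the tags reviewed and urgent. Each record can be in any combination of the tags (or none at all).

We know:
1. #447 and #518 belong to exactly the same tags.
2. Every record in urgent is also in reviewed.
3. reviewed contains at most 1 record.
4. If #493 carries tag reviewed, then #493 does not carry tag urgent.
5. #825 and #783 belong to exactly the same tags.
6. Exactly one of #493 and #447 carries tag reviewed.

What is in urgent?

urgent = {}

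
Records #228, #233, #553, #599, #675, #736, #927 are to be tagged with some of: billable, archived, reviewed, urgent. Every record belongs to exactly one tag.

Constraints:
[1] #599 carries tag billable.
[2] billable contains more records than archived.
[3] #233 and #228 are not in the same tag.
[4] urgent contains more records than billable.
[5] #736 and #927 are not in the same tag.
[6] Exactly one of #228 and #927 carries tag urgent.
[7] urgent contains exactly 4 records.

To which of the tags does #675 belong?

#675: urgent

From (1): #599 ∈ billable.
Suppose #675 ∈ billable: no assignment then satisfies all the clues, so #675 ∉ billable.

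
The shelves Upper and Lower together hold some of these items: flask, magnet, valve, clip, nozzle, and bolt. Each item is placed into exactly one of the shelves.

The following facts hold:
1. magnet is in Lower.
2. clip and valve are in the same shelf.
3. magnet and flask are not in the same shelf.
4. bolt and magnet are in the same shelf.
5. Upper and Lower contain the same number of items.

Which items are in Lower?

Lower = {bolt, magnet, nozzle}

From (1): magnet ∈ Lower.
(3): flask ∉ Lower.
(4): bolt matches magnet: bolt ∉ Upper.
(4): bolt matches magnet: bolt ∈ Lower.
Only one shelf left: flask ∈ Upper.
Suppose valve ∈ Lower: no assignment then satisfies all the clues, so valve ∉ Lower.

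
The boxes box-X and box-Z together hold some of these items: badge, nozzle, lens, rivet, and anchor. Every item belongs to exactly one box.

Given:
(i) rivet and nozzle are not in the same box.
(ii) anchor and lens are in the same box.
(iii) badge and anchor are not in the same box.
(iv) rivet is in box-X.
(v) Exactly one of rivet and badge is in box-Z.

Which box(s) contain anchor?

anchor: box-X

From (iv): rivet ∈ box-X.
(i): nozzle ∉ box-X.
(v) (exactly one): badge ∈ box-Z.
Only one box left: nozzle ∈ box-Z.
(iii): anchor ∉ box-Z.
Only one box left: anchor ∈ box-X.
(ii): lens matches anchor: lens ∈ box-X.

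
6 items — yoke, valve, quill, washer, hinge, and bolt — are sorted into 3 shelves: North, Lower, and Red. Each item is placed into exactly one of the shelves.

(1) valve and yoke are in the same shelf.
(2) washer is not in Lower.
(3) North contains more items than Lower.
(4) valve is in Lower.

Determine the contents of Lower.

Lower = {valve, yoke}

From (2): washer ∉ Lower.
From (4): valve ∈ Lower.
(1): yoke matches valve: yoke ∉ North.
(1): yoke matches valve: yoke ∈ Lower.
Suppose quill ∈ Lower: no assignment then satisfies all the clues, so quill ∉ Lower.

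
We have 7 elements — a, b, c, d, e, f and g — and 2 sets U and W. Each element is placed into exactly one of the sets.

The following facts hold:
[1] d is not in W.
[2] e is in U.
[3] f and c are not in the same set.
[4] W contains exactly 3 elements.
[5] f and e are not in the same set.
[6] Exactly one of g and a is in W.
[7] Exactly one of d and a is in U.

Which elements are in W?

From (1): d ∉ W.
From (2): e ∈ U.
(5): f ∉ U.
Only one set left: d ∈ U.
Only one set left: f ∈ W.
(3): c ∉ W.
(7) (exactly one): a ∉ U.
Only one set left: a ∈ W.
Only one set left: c ∈ U.
(6) (exactly one): g ∉ W.
Only one set left: g ∈ U.
(4): only 3 candidates remain for W, so all are in.

W = {a, b, f}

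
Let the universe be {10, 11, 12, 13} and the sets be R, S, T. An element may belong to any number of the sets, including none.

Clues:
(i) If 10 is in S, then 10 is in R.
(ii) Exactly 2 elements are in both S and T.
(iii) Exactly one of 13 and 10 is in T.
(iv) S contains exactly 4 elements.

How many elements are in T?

2

(iv): only 4 candidates remain for S, so all are in.
(i): 10 ∈ R.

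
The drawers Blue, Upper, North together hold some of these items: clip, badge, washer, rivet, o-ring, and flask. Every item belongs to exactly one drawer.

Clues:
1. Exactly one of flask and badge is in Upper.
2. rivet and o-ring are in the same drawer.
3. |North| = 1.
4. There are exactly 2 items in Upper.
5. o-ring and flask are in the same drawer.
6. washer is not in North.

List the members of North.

North = {clip}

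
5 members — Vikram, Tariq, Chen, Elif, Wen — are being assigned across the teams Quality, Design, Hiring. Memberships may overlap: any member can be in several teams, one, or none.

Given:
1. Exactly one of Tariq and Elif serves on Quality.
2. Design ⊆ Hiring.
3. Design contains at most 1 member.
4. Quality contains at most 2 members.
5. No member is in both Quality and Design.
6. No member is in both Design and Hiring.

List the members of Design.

Design = {}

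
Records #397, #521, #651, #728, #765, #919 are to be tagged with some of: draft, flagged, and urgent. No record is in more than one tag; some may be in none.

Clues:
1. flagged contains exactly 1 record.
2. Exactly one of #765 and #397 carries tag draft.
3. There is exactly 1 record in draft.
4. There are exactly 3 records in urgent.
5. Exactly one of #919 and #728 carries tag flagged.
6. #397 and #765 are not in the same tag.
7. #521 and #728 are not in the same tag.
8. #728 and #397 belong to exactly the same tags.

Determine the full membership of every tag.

draft = {#765}; flagged = {#919}; urgent = {#397, #651, #728}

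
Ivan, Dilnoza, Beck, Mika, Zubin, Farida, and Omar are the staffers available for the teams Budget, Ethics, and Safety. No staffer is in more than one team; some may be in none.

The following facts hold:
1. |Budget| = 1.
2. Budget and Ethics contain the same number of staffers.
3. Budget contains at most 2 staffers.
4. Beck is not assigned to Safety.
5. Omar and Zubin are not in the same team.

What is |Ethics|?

1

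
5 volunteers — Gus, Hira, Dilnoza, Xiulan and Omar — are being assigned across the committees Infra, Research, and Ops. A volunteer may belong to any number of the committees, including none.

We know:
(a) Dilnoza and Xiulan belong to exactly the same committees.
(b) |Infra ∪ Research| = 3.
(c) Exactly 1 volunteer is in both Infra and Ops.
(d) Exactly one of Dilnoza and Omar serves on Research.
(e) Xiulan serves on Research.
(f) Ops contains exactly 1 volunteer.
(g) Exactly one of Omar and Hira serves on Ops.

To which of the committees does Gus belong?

Gus: none

From (e): Xiulan ∈ Research.
(a): Dilnoza matches Xiulan: Dilnoza ∈ Research.
(d) (exactly one): Omar ∉ Research.
Suppose Gus ∈ Infra: no assignment then satisfies all the clues, so Gus ∉ Infra.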